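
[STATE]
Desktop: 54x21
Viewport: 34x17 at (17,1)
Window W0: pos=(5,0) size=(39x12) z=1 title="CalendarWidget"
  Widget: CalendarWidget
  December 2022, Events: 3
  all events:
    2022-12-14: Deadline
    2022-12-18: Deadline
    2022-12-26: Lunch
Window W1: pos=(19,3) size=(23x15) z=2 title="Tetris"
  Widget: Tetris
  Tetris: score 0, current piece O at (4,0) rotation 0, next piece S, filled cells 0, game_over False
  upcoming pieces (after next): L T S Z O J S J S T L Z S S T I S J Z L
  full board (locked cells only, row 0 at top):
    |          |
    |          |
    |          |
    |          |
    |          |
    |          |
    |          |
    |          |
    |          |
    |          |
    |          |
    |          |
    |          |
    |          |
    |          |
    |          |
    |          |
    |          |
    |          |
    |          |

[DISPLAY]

dget                      ┃       
──────────────────────────┨       
 D┏━━━━━━━━━━━━━━━━━━━━━┓ ┃       
 F┃ Tetris              ┃ ┃       
  ┠─────────────────────┨ ┃       
  ┃          │Next:     ┃ ┃       
5 ┃          │ ░░       ┃ ┃       
 2┃          │░░        ┃ ┃       
9 ┃          │          ┃ ┃       
  ┃          │          ┃ ┃       
━━┃          │          ┃━┛       
  ┃          │Score:    ┃         
  ┃          │0         ┃         
  ┃          │          ┃         
  ┃          │          ┃         
  ┃          │          ┃         
  ┗━━━━━━━━━━━━━━━━━━━━━┛         


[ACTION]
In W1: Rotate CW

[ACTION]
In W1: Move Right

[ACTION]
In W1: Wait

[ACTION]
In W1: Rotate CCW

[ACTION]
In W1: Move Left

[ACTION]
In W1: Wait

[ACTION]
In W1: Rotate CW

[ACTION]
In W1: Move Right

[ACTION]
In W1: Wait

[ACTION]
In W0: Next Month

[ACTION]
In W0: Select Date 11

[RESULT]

dget                      ┃       
──────────────────────────┨       
  ┏━━━━━━━━━━━━━━━━━━━━━┓ ┃       
 F┃ Tetris              ┃ ┃       
  ┠─────────────────────┨ ┃       
  ┃          │Next:     ┃ ┃       
12┃          │ ░░       ┃ ┃       
 2┃          │░░        ┃ ┃       
 2┃          │          ┃ ┃       
  ┃          │          ┃ ┃       
━━┃          │          ┃━┛       
  ┃          │Score:    ┃         
  ┃          │0         ┃         
  ┃          │          ┃         
  ┃          │          ┃         
  ┃          │          ┃         
  ┗━━━━━━━━━━━━━━━━━━━━━┛         


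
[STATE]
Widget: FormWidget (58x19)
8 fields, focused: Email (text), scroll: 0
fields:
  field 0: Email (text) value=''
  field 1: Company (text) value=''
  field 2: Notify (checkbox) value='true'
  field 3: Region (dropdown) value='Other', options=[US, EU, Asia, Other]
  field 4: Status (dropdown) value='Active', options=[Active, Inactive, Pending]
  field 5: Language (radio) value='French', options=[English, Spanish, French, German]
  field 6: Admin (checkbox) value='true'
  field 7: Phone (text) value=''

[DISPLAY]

> Email:      [                                          ]
  Company:    [                                          ]
  Notify:     [x]                                         
  Region:     [Other                                    ▼]
  Status:     [Active                                   ▼]
  Language:   ( ) English  ( ) Spanish  (●) French  ( ) Ge
  Admin:      [x]                                         
  Phone:      [                                          ]
                                                          
                                                          
                                                          
                                                          
                                                          
                                                          
                                                          
                                                          
                                                          
                                                          
                                                          


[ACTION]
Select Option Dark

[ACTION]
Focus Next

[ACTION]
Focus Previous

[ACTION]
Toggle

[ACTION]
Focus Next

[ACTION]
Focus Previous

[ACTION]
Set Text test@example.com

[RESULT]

> Email:      [test@example.com                          ]
  Company:    [                                          ]
  Notify:     [x]                                         
  Region:     [Other                                    ▼]
  Status:     [Active                                   ▼]
  Language:   ( ) English  ( ) Spanish  (●) French  ( ) Ge
  Admin:      [x]                                         
  Phone:      [                                          ]
                                                          
                                                          
                                                          
                                                          
                                                          
                                                          
                                                          
                                                          
                                                          
                                                          
                                                          


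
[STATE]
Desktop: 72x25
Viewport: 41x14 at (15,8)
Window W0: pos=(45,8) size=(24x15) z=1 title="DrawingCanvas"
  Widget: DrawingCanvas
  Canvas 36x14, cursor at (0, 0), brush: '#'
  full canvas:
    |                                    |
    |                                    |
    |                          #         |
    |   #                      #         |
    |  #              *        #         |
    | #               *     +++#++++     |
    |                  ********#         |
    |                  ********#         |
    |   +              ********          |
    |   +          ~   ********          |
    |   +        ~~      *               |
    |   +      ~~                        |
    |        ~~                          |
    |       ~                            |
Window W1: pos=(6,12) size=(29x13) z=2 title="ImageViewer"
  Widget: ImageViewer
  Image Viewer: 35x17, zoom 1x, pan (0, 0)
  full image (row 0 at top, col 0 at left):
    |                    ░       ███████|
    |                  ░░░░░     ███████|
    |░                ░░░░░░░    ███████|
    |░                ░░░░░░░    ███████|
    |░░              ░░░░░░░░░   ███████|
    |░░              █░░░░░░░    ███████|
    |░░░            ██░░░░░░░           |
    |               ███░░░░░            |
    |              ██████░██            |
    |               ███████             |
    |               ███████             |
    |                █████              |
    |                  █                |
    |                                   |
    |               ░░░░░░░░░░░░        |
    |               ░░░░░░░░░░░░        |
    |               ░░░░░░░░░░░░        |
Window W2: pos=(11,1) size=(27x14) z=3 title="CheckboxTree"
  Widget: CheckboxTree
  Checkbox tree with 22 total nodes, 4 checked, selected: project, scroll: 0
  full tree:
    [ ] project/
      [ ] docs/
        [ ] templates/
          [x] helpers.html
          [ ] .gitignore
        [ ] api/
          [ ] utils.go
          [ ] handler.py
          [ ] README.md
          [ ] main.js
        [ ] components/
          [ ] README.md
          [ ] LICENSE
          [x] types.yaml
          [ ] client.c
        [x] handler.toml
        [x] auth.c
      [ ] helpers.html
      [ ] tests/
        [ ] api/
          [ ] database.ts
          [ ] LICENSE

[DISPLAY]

    [ ] .gitignore    ┃       ┏━━━━━━━━━━
  [ ] api/            ┃       ┃ DrawingCa
    [ ] utils.go      ┃       ┠──────────
    [ ] handler.py    ┃       ┃+         
    [ ] README.md     ┃       ┃          
    [ ] main.js       ┃       ┃          
━━━━━━━━━━━━━━━━━━━━━━┛       ┃   #      
            ░      ┃          ┃  #       
          ░░░░░    ┃          ┃ #        
         ░░░░░░░   ┃          ┃          
         ░░░░░░░   ┃          ┃          
        ░░░░░░░░░  ┃          ┃   +      
        █░░░░░░░   ┃          ┃   +      
       ██░░░░░░░   ┃          ┃   +      


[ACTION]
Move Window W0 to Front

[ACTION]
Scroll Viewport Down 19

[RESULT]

    [ ] handler.py    ┃       ┃+         
    [ ] README.md     ┃       ┃          
    [ ] main.js       ┃       ┃          
━━━━━━━━━━━━━━━━━━━━━━┛       ┃   #      
            ░      ┃          ┃  #       
          ░░░░░    ┃          ┃ #        
         ░░░░░░░   ┃          ┃          
         ░░░░░░░   ┃          ┃          
        ░░░░░░░░░  ┃          ┃   +      
        █░░░░░░░   ┃          ┃   +      
       ██░░░░░░░   ┃          ┃   +      
       ███░░░░░    ┃          ┗━━━━━━━━━━
      ██████░██    ┃                     
━━━━━━━━━━━━━━━━━━━┛                     


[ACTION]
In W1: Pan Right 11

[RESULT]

    [ ] handler.py    ┃       ┃+         
    [ ] README.md     ┃       ┃          
    [ ] main.js       ┃       ┃          
━━━━━━━━━━━━━━━━━━━━━━┛       ┃   #      
 ░       ███████   ┃          ┃  #       
░░░░     ███████   ┃          ┃ #        
░░░░░    ███████   ┃          ┃          
░░░░░    ███████   ┃          ┃          
░░░░░░   ███████   ┃          ┃   +      
░░░░░    ███████   ┃          ┃   +      
░░░░░              ┃          ┃   +      
░░░░               ┃          ┗━━━━━━━━━━
█░██               ┃                     
━━━━━━━━━━━━━━━━━━━┛                     


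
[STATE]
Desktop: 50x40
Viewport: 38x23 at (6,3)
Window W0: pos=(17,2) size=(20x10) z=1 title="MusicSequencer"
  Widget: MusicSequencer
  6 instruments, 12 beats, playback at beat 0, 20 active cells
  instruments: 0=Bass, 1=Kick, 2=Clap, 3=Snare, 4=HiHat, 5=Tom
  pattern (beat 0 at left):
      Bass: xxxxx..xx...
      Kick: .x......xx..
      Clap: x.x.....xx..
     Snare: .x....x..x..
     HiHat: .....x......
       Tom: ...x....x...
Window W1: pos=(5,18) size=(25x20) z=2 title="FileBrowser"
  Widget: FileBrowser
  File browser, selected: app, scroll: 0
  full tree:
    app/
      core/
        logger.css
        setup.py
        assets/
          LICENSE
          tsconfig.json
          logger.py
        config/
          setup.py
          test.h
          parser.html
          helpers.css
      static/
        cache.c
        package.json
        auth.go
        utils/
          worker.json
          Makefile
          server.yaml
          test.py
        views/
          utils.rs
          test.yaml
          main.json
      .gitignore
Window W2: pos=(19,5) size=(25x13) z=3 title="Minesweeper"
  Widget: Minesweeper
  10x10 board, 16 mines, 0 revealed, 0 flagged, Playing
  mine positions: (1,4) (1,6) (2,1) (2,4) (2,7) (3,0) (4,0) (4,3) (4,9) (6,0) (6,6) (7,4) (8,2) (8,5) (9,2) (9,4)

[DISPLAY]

           ┃ MusicSequencer   ┃       
           ┠──────────────────┨       
           ┃ ┏━━━━━━━━━━━━━━━━━━━━━━━┓
           ┃ ┃ Minesweeper           ┃
           ┃ ┠───────────────────────┨
           ┃ ┃■■■■■■■■■■             ┃
           ┃ ┃■■■■■■■■■■             ┃
           ┃ ┃■■■■■■■■■■             ┃
           ┗━┃■■■■■■■■■■             ┃
             ┃■■■■■■■■■■             ┃
             ┃■■■■■■■■■■             ┃
             ┃■■■■■■■■■■             ┃
             ┃■■■■■■■■■■             ┃
             ┃■■■■■■■■■■             ┃
             ┗━━━━━━━━━━━━━━━━━━━━━━━┛
━━━━━━━━━━━━━━━━━━━━━━━┓              
 FileBrowser           ┃              
───────────────────────┨              
> [-] app/             ┃              
    [+] core/          ┃              
    [+] static/        ┃              
    .gitignore         ┃              
                       ┃              


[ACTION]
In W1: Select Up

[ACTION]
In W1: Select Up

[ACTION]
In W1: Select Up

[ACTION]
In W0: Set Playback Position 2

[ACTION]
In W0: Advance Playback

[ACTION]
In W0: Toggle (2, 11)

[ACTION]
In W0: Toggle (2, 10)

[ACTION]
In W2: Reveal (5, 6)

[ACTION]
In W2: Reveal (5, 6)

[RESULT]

           ┃ MusicSequencer   ┃       
           ┠──────────────────┨       
           ┃ ┏━━━━━━━━━━━━━━━━━━━━━━━┓
           ┃ ┃ Minesweeper           ┃
           ┃ ┠───────────────────────┨
           ┃ ┃■■■■■■■■■■             ┃
           ┃ ┃■■■■■■■■■■             ┃
           ┃ ┃■■■■■■■■■■             ┃
           ┗━┃■■■■■■■■■■             ┃
             ┃■■■■■■■■■■             ┃
             ┃■■■■■■1■■■             ┃
             ┃■■■■■■■■■■             ┃
             ┃■■■■■■■■■■             ┃
             ┃■■■■■■■■■■             ┃
             ┗━━━━━━━━━━━━━━━━━━━━━━━┛
━━━━━━━━━━━━━━━━━━━━━━━┓              
 FileBrowser           ┃              
───────────────────────┨              
> [-] app/             ┃              
    [+] core/          ┃              
    [+] static/        ┃              
    .gitignore         ┃              
                       ┃              


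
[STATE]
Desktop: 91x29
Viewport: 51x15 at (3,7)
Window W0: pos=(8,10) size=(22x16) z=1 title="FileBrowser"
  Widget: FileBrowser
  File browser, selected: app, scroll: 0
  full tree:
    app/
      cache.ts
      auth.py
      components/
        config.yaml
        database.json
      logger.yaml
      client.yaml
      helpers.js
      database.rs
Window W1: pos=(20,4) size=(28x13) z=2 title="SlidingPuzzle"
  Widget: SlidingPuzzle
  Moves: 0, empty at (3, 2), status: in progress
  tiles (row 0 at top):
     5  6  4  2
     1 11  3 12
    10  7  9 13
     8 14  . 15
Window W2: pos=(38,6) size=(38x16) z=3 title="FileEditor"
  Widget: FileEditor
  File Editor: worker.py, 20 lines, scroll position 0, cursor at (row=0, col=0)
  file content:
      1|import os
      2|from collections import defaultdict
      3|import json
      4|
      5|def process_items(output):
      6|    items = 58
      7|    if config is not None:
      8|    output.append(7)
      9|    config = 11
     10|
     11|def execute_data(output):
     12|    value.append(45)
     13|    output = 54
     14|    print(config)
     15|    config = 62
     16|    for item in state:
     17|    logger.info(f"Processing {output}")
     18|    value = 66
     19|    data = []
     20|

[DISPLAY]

                 ┃┌────┬────┬────┬─┃ FileEditor    
                 ┃│  5 │  6 │  4 │ ┠───────────────
                 ┃├────┼────┼────┼─┃█mport os      
     ┏━━━━━━━━━━━┃│  1 │ 11 │  3 │ ┃from collection
     ┃ FileBrowse┃├────┼────┼────┼─┃import json    
     ┠───────────┃│ 10 │  7 │  9 │ ┃               
     ┃> [-] app/ ┃├────┼────┼────┼─┃def process_ite
     ┃    cache.t┃│  8 │ 14 │    │ ┃    items = 58 
     ┃    auth.py┃└────┴────┴────┴─┃    if config i
     ┃    [+] com┗━━━━━━━━━━━━━━━━━┃    output.appe
     ┃    logger.yaml     ┃        ┃    config = 11
     ┃    client.yaml     ┃        ┃               
     ┃    helpers.js      ┃        ┃def execute_dat
     ┃    database.rs     ┃        ┃    value.appen
     ┃                    ┃        ┗━━━━━━━━━━━━━━━


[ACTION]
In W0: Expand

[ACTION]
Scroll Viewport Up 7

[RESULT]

                                                   
                                                   
                                                   
                                                   
                 ┏━━━━━━━━━━━━━━━━━━━━━━━━━━┓      
                 ┃ SlidingPuzzle            ┃      
                 ┠─────────────────┏━━━━━━━━━━━━━━━
                 ┃┌────┬────┬────┬─┃ FileEditor    
                 ┃│  5 │  6 │  4 │ ┠───────────────
                 ┃├────┼────┼────┼─┃█mport os      
     ┏━━━━━━━━━━━┃│  1 │ 11 │  3 │ ┃from collection
     ┃ FileBrowse┃├────┼────┼────┼─┃import json    
     ┠───────────┃│ 10 │  7 │  9 │ ┃               
     ┃> [-] app/ ┃├────┼────┼────┼─┃def process_ite
     ┃    cache.t┃│  8 │ 14 │    │ ┃    items = 58 


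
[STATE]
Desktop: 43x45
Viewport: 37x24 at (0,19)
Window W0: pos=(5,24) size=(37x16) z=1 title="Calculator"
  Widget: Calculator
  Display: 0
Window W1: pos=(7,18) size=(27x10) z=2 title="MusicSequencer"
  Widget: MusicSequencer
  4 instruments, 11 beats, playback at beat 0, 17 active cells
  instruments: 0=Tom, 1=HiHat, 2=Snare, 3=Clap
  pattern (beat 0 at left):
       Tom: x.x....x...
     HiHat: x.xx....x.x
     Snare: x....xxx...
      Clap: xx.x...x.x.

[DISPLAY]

       ┃ MusicSequencer          ┃   
       ┠─────────────────────────┨   
       ┃      ▼1234567890        ┃   
       ┃   Tom█·█····█···        ┃   
       ┃ HiHat█·██····█·█        ┃   
     ┏━┃ Snare█····███···        ┃━━━
     ┃ ┃  Clap██·█···█·█·        ┃   
     ┠─┃                         ┃───
     ┃ ┗━━━━━━━━━━━━━━━━━━━━━━━━━┛   
     ┃┌───┬───┬───┬───┐              
     ┃│ 7 │ 8 │ 9 │ ÷ │              
     ┃├───┼───┼───┼───┤              
     ┃│ 4 │ 5 │ 6 │ × │              
     ┃├───┼───┼───┼───┤              
     ┃│ 1 │ 2 │ 3 │ - │              
     ┃├───┼───┼───┼───┤              
     ┃│ 0 │ . │ = │ + │              
     ┃├───┼───┼───┼───┤              
     ┃│ C │ MC│ MR│ M+│              
     ┃└───┴───┴───┴───┘              
     ┗━━━━━━━━━━━━━━━━━━━━━━━━━━━━━━━
                                     
                                     
                                     


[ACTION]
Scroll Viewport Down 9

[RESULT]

       ┃      ▼1234567890        ┃   
       ┃   Tom█·█····█···        ┃   
       ┃ HiHat█·██····█·█        ┃   
     ┏━┃ Snare█····███···        ┃━━━
     ┃ ┃  Clap██·█···█·█·        ┃   
     ┠─┃                         ┃───
     ┃ ┗━━━━━━━━━━━━━━━━━━━━━━━━━┛   
     ┃┌───┬───┬───┬───┐              
     ┃│ 7 │ 8 │ 9 │ ÷ │              
     ┃├───┼───┼───┼───┤              
     ┃│ 4 │ 5 │ 6 │ × │              
     ┃├───┼───┼───┼───┤              
     ┃│ 1 │ 2 │ 3 │ - │              
     ┃├───┼───┼───┼───┤              
     ┃│ 0 │ . │ = │ + │              
     ┃├───┼───┼───┼───┤              
     ┃│ C │ MC│ MR│ M+│              
     ┃└───┴───┴───┴───┘              
     ┗━━━━━━━━━━━━━━━━━━━━━━━━━━━━━━━
                                     
                                     
                                     
                                     
                                     


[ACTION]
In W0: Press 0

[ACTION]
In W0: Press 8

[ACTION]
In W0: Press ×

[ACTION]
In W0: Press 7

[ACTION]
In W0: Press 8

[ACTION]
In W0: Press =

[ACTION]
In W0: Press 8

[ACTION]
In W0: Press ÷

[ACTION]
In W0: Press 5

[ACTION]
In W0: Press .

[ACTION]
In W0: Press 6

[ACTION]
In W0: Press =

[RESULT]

       ┃      ▼1234567890        ┃   
       ┃   Tom█·█····█···        ┃   
       ┃ HiHat█·██····█·█        ┃   
     ┏━┃ Snare█····███···        ┃━━━
     ┃ ┃  Clap██·█···█·█·        ┃   
     ┠─┃                         ┃───
     ┃ ┗━━━━━━━━━━━━━━━━━━━━━━━━━┛857
     ┃┌───┬───┬───┬───┐              
     ┃│ 7 │ 8 │ 9 │ ÷ │              
     ┃├───┼───┼───┼───┤              
     ┃│ 4 │ 5 │ 6 │ × │              
     ┃├───┼───┼───┼───┤              
     ┃│ 1 │ 2 │ 3 │ - │              
     ┃├───┼───┼───┼───┤              
     ┃│ 0 │ . │ = │ + │              
     ┃├───┼───┼───┼───┤              
     ┃│ C │ MC│ MR│ M+│              
     ┃└───┴───┴───┴───┘              
     ┗━━━━━━━━━━━━━━━━━━━━━━━━━━━━━━━
                                     
                                     
                                     
                                     
                                     


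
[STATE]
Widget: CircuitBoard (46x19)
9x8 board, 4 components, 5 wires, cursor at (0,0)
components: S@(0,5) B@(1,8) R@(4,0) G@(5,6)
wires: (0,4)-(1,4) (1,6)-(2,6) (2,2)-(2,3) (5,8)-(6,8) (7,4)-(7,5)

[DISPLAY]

   0 1 2 3 4 5 6 7 8                          
0  [.]              ·   S                     
                    │                         
1                   ·       ·       B         
                            │                 
2           · ─ ·           ·                 
                                              
3                                             
                                              
4   R                                         
                                              
5                           G       ·         
                                    │         
6                                   ·         
                                              
7                   · ─ ·                     
Cursor: (0,0)                                 
                                              
                                              


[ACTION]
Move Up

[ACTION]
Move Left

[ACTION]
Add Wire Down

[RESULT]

   0 1 2 3 4 5 6 7 8                          
0  [.]              ·   S                     
    │               │                         
1   ·               ·       ·       B         
                            │                 
2           · ─ ·           ·                 
                                              
3                                             
                                              
4   R                                         
                                              
5                           G       ·         
                                    │         
6                                   ·         
                                              
7                   · ─ ·                     
Cursor: (0,0)                                 
                                              
                                              


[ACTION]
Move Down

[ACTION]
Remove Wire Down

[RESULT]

   0 1 2 3 4 5 6 7 8                          
0   ·               ·   S                     
    │               │                         
1  [.]              ·       ·       B         
                            │                 
2           · ─ ·           ·                 
                                              
3                                             
                                              
4   R                                         
                                              
5                           G       ·         
                                    │         
6                                   ·         
                                              
7                   · ─ ·                     
Cursor: (1,0)                                 
                                              
                                              


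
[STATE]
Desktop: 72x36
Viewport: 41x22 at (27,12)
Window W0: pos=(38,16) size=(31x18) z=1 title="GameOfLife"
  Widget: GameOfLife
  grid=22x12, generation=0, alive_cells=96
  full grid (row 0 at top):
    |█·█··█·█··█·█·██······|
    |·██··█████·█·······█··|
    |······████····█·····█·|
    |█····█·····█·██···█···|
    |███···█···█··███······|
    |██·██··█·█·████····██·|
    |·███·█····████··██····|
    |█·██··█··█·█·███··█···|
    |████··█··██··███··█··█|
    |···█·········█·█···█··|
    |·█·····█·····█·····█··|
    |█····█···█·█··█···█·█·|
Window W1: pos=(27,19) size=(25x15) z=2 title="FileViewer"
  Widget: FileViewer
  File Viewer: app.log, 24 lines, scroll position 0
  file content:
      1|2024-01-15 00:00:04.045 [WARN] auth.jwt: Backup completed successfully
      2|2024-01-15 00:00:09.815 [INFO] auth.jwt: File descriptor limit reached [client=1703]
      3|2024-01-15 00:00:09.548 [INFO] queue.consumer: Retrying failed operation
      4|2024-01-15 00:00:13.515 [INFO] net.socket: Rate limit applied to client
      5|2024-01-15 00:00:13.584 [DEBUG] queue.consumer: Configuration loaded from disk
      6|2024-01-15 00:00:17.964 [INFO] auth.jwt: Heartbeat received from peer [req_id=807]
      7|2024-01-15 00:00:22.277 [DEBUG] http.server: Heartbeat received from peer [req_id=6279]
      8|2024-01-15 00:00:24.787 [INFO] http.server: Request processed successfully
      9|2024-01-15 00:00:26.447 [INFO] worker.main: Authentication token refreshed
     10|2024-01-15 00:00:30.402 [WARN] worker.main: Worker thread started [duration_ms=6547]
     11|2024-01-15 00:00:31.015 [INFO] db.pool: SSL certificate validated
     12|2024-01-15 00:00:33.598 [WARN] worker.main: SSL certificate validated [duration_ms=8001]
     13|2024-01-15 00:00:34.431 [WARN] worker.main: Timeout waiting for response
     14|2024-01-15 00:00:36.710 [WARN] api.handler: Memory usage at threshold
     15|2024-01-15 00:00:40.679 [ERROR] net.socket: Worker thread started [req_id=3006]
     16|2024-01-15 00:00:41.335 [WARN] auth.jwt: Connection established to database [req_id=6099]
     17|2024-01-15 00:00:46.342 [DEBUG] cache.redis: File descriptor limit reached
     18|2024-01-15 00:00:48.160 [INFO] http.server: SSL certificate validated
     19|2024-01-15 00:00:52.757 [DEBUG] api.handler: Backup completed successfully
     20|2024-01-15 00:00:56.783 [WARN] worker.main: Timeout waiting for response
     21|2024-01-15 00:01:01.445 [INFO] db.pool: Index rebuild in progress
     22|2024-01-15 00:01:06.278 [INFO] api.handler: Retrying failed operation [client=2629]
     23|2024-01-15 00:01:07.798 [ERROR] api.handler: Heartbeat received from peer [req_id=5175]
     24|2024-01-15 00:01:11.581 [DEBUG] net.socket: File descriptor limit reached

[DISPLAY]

                                         
                                         
                                         
                                         
           ┏━━━━━━━━━━━━━━━━━━━━━━━━━━━━━
           ┃ GameOfLife                  
           ┠─────────────────────────────
┏━━━━━━━━━━━━━━━━━━━━━━━┓                
┃ FileViewer            ┃·██······       
┠───────────────────────┨······█··       
┃2024-01-15 00:00:04.04▲┃·█·····█·       
┃2024-01-15 00:00:09.81█┃██···█···       
┃2024-01-15 00:00:09.54░┃███······       
┃2024-01-15 00:00:13.51░┃██····██·       
┃2024-01-15 00:00:13.58░┃█··██····       
┃2024-01-15 00:00:17.96░┃███··█···       
┃2024-01-15 00:00:22.27░┃███··█··█       
┃2024-01-15 00:00:24.78░┃█·█···█··       
┃2024-01-15 00:00:26.44░┃█·····█··       
┃2024-01-15 00:00:30.40░┃·█···█·█·       
┃2024-01-15 00:00:31.01▼┃                
┗━━━━━━━━━━━━━━━━━━━━━━━┛━━━━━━━━━━━━━━━━


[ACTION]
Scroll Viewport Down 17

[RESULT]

                                         
                                         
           ┏━━━━━━━━━━━━━━━━━━━━━━━━━━━━━
           ┃ GameOfLife                  
           ┠─────────────────────────────
┏━━━━━━━━━━━━━━━━━━━━━━━┓                
┃ FileViewer            ┃·██······       
┠───────────────────────┨······█··       
┃2024-01-15 00:00:04.04▲┃·█·····█·       
┃2024-01-15 00:00:09.81█┃██···█···       
┃2024-01-15 00:00:09.54░┃███······       
┃2024-01-15 00:00:13.51░┃██····██·       
┃2024-01-15 00:00:13.58░┃█··██····       
┃2024-01-15 00:00:17.96░┃███··█···       
┃2024-01-15 00:00:22.27░┃███··█··█       
┃2024-01-15 00:00:24.78░┃█·█···█··       
┃2024-01-15 00:00:26.44░┃█·····█··       
┃2024-01-15 00:00:30.40░┃·█···█·█·       
┃2024-01-15 00:00:31.01▼┃                
┗━━━━━━━━━━━━━━━━━━━━━━━┛━━━━━━━━━━━━━━━━
                                         
                                         


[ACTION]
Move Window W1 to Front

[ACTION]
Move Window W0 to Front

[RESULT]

                                         
                                         
           ┏━━━━━━━━━━━━━━━━━━━━━━━━━━━━━
           ┃ GameOfLife                  
           ┠─────────────────────────────
┏━━━━━━━━━━┃Gen: 0                       
┃ FileViewe┃█·█··█·█··█·█·██······       
┠──────────┃·██··█████·█·······█··       
┃2024-01-15┃······████····█·····█·       
┃2024-01-15┃█····█·····█·██···█···       
┃2024-01-15┃███···█···█··███······       
┃2024-01-15┃██·██··█·█·████····██·       
┃2024-01-15┃·███·█····████··██····       
┃2024-01-15┃█·██··█··█·█·███··█···       
┃2024-01-15┃████··█··██··███··█··█       
┃2024-01-15┃···█·········█·█···█··       
┃2024-01-15┃·█·····█·····█·····█··       
┃2024-01-15┃█····█···█·█··█···█·█·       
┃2024-01-15┃                             
┗━━━━━━━━━━┗━━━━━━━━━━━━━━━━━━━━━━━━━━━━━
                                         
                                         


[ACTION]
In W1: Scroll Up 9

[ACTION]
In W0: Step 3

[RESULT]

                                         
                                         
           ┏━━━━━━━━━━━━━━━━━━━━━━━━━━━━━
           ┃ GameOfLife                  
           ┠─────────────────────────────
┏━━━━━━━━━━┃Gen: 3                       
┃ FileViewe┃·██····█·████·········       
┠──────────┃···█····█··██·██······       
┃2024-01-15┃█····██····█··██······       
┃2024-01-15┃█··██·█···█···········       
┃2024-01-15┃···██·█········█······       
┃2024-01-15┃···············█████··       
┃2024-01-15┃··········█·····█·██··       
┃2024-01-15┃····█·██·········█·█··       
┃2024-01-15┃····███···████········       
┃2024-01-15┃··········██··█·······       
┃2024-01-15┃···········█··█····█··       
┃2024-01-15┃·············█·····█··       
┃2024-01-15┃                             
┗━━━━━━━━━━┗━━━━━━━━━━━━━━━━━━━━━━━━━━━━━
                                         
                                         


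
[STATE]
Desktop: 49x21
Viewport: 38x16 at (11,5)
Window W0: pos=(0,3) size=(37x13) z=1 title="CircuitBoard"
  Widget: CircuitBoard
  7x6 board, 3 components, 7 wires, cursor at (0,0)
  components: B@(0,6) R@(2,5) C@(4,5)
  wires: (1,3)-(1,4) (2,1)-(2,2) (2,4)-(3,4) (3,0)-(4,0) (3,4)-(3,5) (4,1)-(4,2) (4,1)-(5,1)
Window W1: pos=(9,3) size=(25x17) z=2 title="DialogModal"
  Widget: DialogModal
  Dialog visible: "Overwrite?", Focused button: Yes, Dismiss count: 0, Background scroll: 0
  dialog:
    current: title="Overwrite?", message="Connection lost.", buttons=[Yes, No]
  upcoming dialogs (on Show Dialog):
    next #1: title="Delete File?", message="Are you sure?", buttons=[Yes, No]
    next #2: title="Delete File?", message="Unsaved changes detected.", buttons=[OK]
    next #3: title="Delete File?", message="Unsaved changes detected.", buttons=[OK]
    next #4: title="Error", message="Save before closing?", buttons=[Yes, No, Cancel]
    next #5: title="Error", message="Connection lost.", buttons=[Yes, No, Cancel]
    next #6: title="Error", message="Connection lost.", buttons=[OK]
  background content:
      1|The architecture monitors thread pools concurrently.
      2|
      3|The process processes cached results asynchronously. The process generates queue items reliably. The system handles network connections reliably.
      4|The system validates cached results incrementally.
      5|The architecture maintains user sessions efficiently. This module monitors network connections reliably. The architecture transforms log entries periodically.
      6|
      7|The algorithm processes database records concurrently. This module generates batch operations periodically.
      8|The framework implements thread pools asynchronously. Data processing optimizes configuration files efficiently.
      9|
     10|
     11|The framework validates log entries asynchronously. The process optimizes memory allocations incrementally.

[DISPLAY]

──────────────────────┨──┨            
he architecture monito┃  ┃            
                      ┃  ┃            
he process processes c┃  ┃            
he system validates ca┃  ┃            
h┌─────────────────┐ta┃  ┃            
 │    Overwrite?   │  ┃  ┃            
h│ Connection lost.│es┃  ┃            
h│    [Yes]  No    │nt┃  ┃            
 └─────────────────┘  ┃  ┃            
                      ┃━━┛            
he framework validates┃               
                      ┃               
                      ┃               
━━━━━━━━━━━━━━━━━━━━━━┛               
                                      


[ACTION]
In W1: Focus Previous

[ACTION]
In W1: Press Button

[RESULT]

──────────────────────┨──┨            
he architecture monito┃  ┃            
                      ┃  ┃            
he process processes c┃  ┃            
he system validates ca┃  ┃            
he architecture mainta┃  ┃            
                      ┃  ┃            
he algorithm processes┃  ┃            
he framework implement┃  ┃            
                      ┃  ┃            
                      ┃━━┛            
he framework validates┃               
                      ┃               
                      ┃               
━━━━━━━━━━━━━━━━━━━━━━┛               
                                      


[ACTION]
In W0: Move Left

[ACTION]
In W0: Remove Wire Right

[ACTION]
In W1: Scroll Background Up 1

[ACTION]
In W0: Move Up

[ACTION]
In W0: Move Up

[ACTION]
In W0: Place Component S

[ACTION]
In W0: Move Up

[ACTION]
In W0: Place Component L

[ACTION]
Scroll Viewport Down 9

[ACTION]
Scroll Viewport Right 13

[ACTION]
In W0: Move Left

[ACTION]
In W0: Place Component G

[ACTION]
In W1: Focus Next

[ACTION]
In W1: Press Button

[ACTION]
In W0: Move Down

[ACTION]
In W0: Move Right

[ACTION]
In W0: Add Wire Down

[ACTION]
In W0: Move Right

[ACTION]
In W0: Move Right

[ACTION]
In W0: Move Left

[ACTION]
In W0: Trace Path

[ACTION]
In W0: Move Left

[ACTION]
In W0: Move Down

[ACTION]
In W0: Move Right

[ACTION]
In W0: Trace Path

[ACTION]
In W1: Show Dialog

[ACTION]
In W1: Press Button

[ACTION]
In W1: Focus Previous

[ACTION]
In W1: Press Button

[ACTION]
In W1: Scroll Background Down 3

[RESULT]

──────────────────────┨──┨            
he system validates ca┃  ┃            
he architecture mainta┃  ┃            
                      ┃  ┃            
he algorithm processes┃  ┃            
he framework implement┃  ┃            
                      ┃  ┃            
                      ┃  ┃            
he framework validates┃  ┃            
                      ┃  ┃            
                      ┃━━┛            
                      ┃               
                      ┃               
                      ┃               
━━━━━━━━━━━━━━━━━━━━━━┛               
                                      
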